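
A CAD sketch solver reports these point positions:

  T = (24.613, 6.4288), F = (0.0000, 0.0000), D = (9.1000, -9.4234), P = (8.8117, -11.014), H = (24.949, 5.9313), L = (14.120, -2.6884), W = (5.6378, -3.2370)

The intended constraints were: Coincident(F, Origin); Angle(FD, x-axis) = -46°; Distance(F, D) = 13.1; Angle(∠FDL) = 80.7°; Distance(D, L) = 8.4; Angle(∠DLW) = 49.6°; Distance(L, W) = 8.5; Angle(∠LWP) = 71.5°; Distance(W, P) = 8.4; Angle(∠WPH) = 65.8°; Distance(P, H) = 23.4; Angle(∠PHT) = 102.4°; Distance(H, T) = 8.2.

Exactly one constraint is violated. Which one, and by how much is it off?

Distance(H, T) = 8.2 — off by 7.60.

F = (0.00, 0.00) ✓; FD at -46.00° ✓; |FD| = 13.10 ✓; ∠FDL = 80.70° ✓; |DL| = 8.400 ✓; ∠DLW = 49.60° ✓; |LW| = 8.500 ✓; ∠LWP = 71.50° ✓; |WP| = 8.400 ✓; ∠WPH = 65.80° ✓; |PH| = 23.40 ✓; ∠PHT = 102.4° ✓; |HT| = 0.6003 ✗.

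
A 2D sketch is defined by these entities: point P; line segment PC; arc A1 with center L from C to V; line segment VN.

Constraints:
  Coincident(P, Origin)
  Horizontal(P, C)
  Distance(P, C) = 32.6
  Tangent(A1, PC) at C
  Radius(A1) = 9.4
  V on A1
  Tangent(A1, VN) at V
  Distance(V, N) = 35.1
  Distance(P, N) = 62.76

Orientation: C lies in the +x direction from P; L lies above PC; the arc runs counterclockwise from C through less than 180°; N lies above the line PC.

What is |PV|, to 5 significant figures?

42.812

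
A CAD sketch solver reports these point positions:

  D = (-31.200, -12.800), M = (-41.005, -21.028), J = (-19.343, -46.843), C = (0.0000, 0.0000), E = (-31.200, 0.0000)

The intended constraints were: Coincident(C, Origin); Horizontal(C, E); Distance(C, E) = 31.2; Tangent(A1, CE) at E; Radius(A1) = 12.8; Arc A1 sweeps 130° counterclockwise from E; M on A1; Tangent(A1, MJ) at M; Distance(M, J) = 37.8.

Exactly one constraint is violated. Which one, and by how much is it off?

Distance(M, J) = 37.8 — off by 4.10.

C = (0.00, 0.00) ✓; C.y = 0.00, E.y = 0.00 ✓; |CE| = 31.20 ✓; ∠(DE, EC) = 90.00° ✓; |DE| = 12.80 ✓; bearing(D→M) − bearing(D→E) = 130.0° ✓; |DM| = 12.80 ✓; ∠(DM, MJ) = 90.00° ✓; |MJ| = 33.70 ✗.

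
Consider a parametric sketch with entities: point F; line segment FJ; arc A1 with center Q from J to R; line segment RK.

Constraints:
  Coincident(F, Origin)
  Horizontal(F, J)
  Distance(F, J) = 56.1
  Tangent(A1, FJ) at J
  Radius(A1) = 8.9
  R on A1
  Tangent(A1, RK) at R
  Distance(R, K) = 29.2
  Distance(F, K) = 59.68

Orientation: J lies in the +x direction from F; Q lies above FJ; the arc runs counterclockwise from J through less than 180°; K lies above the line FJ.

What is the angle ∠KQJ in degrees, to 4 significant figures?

161.1°

F is at the origin; F and J share the same y with |FJ| = 56.1 and J on the +x side, so J = (56.10, 0.000). The tangent condition forces QJ to be normal to FJ, so Q = J + (0, 8.9) = (56.10, 8.900). Since QR ⟂ RK (tangency), |QK| = √(8.9² + 29.2²) = 30.53 regardless of where R sits on A1. So K lies on both circle(F, 59.68) and circle(Q, 30.53); the above-FJ intersection is K = (46.20, 37.78). R is the foot of the tangent from K: R = (63.31, 14.12).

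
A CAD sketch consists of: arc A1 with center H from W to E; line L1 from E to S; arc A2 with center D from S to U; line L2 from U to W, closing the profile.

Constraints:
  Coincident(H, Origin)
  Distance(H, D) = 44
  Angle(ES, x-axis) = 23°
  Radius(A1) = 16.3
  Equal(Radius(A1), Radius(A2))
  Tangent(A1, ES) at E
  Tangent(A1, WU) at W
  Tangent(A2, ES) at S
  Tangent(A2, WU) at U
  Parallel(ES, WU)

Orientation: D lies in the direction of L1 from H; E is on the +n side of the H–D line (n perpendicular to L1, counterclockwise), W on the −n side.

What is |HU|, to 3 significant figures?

46.9

Tangency of A1 to both parallel lines with radius 16.3 puts E and W at H ± 16.3·n: E = (-6.37, 15.0), W = (6.37, -15.0). Equal radii place S and U the same way about D: S = D + 16.3·n = (34.1, 32.2), U = D − 16.3·n = (46.9, 2.19). Then |HU| = |U − H| = 46.9.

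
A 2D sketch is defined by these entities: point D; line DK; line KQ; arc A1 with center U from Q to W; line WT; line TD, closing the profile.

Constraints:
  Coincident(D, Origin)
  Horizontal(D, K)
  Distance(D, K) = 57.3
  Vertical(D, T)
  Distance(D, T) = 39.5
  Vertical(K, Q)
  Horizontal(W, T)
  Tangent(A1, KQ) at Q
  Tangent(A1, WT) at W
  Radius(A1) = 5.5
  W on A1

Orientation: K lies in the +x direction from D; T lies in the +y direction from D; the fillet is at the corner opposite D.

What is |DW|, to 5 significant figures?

65.142

D is at the origin; DK is horizontal with |DK| = 57.3 and K on the +x side, so K = (57.300, 0.0000). DT is vertical with |DT| = 39.5 and T on the +y side, so T = (0.0000, 39.500). The virtual corner opposite D is at (57.300, 39.500). A1 meets KQ tangentially, so UQ is at right angles to KQ and A1 meets WT tangentially, so UW is at right angles to WT, with radius 5.5, so the center U sits 5.5 in from both sides at U = (51.800, 34.000). That places the tangent points at Q = (57.300, 34.000) on KQ and W = (51.800, 39.500) on WT. Then |DW| = |W − D| = 65.142.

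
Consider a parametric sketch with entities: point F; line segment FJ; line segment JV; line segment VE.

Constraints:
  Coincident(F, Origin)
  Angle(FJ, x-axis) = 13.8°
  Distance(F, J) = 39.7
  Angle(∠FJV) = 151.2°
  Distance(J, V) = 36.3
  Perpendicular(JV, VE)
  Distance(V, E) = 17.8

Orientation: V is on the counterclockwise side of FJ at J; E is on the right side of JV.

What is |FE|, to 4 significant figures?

80.11

F is at the origin; FJ runs at 13.8° with length 39.7, so J = 39.7·(cos 13.8°, sin 13.8°) = (38.55, 9.470). ∠FJV = 151.2°, so JV runs at 13.8° + (180° − 151.2°) = 42.60° from the x-axis; with |JV| = 36.3, V = J + 36.3·(cos 42.60°, sin 42.60°) = (65.27, 34.04). JV ⟂ VE; with |VE| = 17.8 on the right of JV, E = V + 17.8·(0.6769, -0.7361) = (77.32, 20.94). Then |FE| = |E − F| = 80.11.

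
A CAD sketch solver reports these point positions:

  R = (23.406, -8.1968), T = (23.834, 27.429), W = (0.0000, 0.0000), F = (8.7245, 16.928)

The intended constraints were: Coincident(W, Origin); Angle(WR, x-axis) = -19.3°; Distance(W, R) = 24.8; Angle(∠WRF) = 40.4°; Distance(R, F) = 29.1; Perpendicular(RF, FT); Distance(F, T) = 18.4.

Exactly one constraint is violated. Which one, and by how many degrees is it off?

Perpendicular(RF, FT) — off by 4.50°.

W = (0.00, 0.00) ✓; WR at -19.30° ✓; |WR| = 24.80 ✓; ∠WRF = 40.40° ✓; |RF| = 29.10 ✓; ∠(RF, FT) = 85.50° ✗; |FT| = 18.40 ✓.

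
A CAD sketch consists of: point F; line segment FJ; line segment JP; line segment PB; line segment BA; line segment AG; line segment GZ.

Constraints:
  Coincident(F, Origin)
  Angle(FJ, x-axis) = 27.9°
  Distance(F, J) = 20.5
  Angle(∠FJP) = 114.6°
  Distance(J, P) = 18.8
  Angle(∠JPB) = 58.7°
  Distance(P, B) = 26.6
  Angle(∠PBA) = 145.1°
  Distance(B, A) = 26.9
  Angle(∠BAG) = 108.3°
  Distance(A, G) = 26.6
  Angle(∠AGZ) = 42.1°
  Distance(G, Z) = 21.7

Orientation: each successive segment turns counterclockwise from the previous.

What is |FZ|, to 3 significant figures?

7.79

F is at the origin; FJ runs at 27.9° with length 20.5, so J = (18.1, 9.59). ∠FJP = 114.6° gives JP at 93.3° from the x-axis; with |JP| = 18.8, P = (17.0, 28.4). ∠JPB = 58.7° gives PB at -145° from the x-axis; with |PB| = 26.6, B = (-4.86, 13.3). ∠PBA = 145.1° gives BA at -110° from the x-axis; with |BA| = 26.9, A = (-14.3, -11.9). ∠BAG = 108.3° gives AG at -38.8° from the x-axis; with |AG| = 26.6, G = (6.45, -28.6). ∠AGZ = 42.1° gives GZ at 99.1° from the x-axis; with |GZ| = 21.7, Z = (3.02, -7.18). Then |FZ| = |Z − F| = 7.79.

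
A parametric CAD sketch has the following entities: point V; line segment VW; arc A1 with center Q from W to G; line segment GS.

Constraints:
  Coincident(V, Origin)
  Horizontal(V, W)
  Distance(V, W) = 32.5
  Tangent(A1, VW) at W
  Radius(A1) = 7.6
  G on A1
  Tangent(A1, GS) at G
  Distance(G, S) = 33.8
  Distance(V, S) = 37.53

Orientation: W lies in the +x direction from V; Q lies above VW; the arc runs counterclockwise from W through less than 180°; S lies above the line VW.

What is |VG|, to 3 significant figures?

39.8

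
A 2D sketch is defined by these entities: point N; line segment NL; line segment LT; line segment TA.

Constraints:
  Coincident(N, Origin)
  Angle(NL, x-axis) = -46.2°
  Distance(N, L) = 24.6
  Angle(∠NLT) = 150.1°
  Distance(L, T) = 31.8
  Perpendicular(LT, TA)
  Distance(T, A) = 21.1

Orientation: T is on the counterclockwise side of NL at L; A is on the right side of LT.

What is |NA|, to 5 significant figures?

62.733

N is at the origin; NL runs at -46.2° with length 24.6, so L = 24.6·(cos -46.2°, sin -46.2°) = (17.027, -17.755). ∠NLT = 150.1°, so LT runs at -46.2° + (180° − 150.1°) = -16.300° from the x-axis; with |LT| = 31.8, T = L + 31.8·(cos -16.300°, sin -16.300°) = (47.549, -26.681). LT is perpendicular to TA; with |TA| = 21.1 on the right of LT, A = T + 21.1·(-0.28067, -0.95981) = (41.626, -46.932). Then |NA| = |A − N| = 62.733.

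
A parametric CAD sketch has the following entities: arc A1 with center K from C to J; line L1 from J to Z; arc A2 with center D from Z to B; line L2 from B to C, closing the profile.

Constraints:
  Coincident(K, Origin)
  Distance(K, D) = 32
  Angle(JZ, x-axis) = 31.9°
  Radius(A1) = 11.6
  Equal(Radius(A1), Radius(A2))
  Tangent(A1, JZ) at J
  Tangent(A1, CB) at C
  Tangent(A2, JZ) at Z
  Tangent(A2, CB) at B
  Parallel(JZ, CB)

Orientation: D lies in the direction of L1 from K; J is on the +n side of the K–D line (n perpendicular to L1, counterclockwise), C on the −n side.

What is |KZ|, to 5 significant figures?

34.038

The slot axis is L1's direction at 31.9°, so u = (cos 31.9°, sin 31.9°) = (0.84897, 0.52844) and n = (−sin 31.9°, cos 31.9°) = (-0.52844, 0.84897). K is at the origin and D lies 32.0 along u from K, so D = 32.0·u = (27.167, 16.910). Tangency of A1 to both parallel lines with radius 11.6 puts J and C at K ± 11.6·n: J = (-6.1299, 9.8481), C = (6.1299, -9.8481). Equal radii place Z and B the same way about D: Z = D + 11.6·n = (21.037, 26.758), B = D − 11.6·n = (33.297, 7.0620). Then |KZ| = |Z − K| = 34.038.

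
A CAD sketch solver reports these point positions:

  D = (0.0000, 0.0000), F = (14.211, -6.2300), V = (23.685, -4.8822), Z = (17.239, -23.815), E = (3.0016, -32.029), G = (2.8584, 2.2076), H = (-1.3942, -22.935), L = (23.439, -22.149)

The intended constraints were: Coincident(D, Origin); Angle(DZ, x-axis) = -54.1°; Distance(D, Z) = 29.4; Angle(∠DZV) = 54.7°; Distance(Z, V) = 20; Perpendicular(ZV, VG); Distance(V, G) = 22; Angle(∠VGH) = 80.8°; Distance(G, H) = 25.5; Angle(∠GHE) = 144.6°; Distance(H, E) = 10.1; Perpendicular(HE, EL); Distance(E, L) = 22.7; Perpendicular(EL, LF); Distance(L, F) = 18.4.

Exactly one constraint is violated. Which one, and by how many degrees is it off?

Perpendicular(EL, LF) — off by 4.30°.

D = (0.00, 0.00) ✓; DZ at -54.10° ✓; |DZ| = 29.40 ✓; ∠DZV = 54.70° ✓; |ZV| = 20.00 ✓; ∠(ZV, VG) = 90.00° ✓; |VG| = 22.00 ✓; ∠VGH = 80.80° ✓; |GH| = 25.50 ✓; ∠GHE = 144.6° ✓; |HE| = 10.10 ✓; ∠(HE, EL) = 90.00° ✓; |EL| = 22.70 ✓; ∠(EL, LF) = 94.30° ✗; |LF| = 18.40 ✓.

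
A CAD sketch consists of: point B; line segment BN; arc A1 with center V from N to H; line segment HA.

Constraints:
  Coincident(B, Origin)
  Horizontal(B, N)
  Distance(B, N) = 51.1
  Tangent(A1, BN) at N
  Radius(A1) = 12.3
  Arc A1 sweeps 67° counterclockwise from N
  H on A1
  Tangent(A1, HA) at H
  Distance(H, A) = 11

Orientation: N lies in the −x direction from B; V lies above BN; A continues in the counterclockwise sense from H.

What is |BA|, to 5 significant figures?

39.614

B is at the origin; B and N share the same y with |BN| = 51.1 and N on the −x side, so N = (-51.100, 0.0000). Since A1 is tangent to BN there, VN ⟂ BN, so V = N + (0, 12.3) = (-51.100, 12.300). On A1, N sits at bearing -90° from V; a 67° counterclockwise sweep puts H at bearing -23°, so H = V + 12.3·(cos -23°, sin -23°) = (-39.778, 7.4940). The tangent condition forces VH to be normal to HA, so HA runs along (−sin -23°, cos -23°); with |HA| = 11.0, A = (-35.480, 17.620). Then |BA| = |A − B| = 39.614.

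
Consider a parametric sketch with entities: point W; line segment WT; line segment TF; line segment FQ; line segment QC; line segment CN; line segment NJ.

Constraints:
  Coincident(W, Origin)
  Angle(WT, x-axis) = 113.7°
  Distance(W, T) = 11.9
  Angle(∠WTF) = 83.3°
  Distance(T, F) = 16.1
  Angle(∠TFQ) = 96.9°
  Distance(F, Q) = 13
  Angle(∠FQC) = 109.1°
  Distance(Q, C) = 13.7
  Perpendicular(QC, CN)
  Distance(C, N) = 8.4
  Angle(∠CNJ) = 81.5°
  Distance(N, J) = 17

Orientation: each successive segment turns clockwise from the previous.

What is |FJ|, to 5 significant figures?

6.4980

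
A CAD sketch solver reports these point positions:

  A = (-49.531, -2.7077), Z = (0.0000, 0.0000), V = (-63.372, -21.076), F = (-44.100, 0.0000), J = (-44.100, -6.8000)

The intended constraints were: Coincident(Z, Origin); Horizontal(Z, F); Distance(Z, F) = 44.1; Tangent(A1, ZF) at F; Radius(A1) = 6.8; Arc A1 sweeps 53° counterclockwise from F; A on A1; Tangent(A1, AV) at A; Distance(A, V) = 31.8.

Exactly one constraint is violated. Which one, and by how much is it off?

Distance(A, V) = 31.8 — off by 8.80.

Z = (0.00, 0.00) ✓; Z.y = 0.00, F.y = 0.00 ✓; |ZF| = 44.10 ✓; ∠(JF, FZ) = 90.00° ✓; |JF| = 6.800 ✓; bearing(J→A) − bearing(J→F) = 53.00° ✓; |JA| = 6.800 ✓; ∠(JA, AV) = 90.00° ✓; |AV| = 23.00 ✗.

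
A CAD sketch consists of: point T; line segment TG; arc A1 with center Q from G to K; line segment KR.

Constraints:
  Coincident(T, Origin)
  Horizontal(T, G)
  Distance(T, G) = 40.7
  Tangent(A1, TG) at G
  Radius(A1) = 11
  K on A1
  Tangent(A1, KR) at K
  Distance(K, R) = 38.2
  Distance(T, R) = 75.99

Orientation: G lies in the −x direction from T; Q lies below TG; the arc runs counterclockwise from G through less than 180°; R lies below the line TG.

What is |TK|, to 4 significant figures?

51.97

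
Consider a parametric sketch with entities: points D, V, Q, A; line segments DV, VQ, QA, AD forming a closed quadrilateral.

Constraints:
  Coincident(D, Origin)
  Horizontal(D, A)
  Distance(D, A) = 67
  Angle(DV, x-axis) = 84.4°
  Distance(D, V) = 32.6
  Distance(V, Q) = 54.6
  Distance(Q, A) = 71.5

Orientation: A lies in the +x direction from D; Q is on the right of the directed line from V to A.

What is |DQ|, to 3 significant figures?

22.0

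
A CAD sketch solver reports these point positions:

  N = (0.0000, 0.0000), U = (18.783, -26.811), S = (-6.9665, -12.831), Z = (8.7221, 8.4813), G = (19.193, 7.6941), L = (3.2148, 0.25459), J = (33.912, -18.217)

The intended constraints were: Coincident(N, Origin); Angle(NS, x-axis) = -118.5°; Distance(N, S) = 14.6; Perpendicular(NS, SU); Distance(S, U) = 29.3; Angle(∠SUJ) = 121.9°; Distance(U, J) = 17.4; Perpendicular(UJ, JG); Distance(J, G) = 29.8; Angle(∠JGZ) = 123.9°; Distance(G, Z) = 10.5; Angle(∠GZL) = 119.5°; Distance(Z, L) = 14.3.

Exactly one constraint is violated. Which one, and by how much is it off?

Distance(Z, L) = 14.3 — off by 4.40.

N = (0.00, 0.00) ✓; NS at -118.5° ✓; |NS| = 14.60 ✓; ∠(NS, SU) = 90.00° ✓; |SU| = 29.30 ✓; ∠SUJ = 121.9° ✓; |UJ| = 17.40 ✓; ∠(UJ, JG) = 90.00° ✓; |JG| = 29.80 ✓; ∠JGZ = 123.9° ✓; |GZ| = 10.50 ✓; ∠GZL = 119.5° ✓; |ZL| = 9.900 ✗.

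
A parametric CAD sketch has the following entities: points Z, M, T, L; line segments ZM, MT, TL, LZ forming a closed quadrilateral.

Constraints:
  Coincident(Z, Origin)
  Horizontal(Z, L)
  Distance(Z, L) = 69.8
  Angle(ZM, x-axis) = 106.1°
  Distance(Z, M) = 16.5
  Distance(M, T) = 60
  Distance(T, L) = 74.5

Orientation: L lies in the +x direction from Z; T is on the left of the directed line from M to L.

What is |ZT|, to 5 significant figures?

71.167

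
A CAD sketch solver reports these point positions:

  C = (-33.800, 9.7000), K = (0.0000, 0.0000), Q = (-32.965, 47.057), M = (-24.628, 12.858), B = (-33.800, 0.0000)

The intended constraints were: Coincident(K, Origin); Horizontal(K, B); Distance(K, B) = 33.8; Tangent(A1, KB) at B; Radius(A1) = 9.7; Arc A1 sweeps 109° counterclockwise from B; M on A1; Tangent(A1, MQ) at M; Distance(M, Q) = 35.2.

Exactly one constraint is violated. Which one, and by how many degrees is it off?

Tangent(A1, MQ) at M — off by 5.30°.

K = (0.00, 0.00) ✓; K.y = 0.00, B.y = 0.00 ✓; |KB| = 33.80 ✓; ∠(CB, BK) = 90.00° ✓; |CB| = 9.700 ✓; bearing(C→M) − bearing(C→B) = 109.0° ✓; |CM| = 9.700 ✓; ∠(CM, MQ) = 95.30° ✗; |MQ| = 35.20 ✓.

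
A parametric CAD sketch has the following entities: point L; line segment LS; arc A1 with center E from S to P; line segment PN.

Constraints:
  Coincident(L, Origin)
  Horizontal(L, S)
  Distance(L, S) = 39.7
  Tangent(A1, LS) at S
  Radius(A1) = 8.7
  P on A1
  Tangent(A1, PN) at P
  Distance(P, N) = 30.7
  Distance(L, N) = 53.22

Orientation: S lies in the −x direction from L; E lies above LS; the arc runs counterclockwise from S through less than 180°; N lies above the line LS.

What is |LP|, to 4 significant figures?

32.57

Checks: |EP| = 8.700 ✓; ∠(EP, PN) = 90.00° ✓; |PN| = 30.70 ✓; |LN| = 53.22 ✓.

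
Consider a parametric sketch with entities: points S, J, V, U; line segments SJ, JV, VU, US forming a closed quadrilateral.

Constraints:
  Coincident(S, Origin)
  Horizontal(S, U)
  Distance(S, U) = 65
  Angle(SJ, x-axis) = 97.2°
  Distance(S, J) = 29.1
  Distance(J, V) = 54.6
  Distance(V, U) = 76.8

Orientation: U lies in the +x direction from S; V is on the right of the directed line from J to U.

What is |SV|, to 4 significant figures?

26.65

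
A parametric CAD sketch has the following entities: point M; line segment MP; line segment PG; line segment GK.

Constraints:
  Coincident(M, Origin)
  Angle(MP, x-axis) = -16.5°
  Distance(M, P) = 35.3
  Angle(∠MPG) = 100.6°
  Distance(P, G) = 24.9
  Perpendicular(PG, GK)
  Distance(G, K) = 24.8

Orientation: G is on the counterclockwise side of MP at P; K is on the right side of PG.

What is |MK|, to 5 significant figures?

67.272

M is at the origin; MP runs at -16.5° with length 35.3, so P = 35.3·(cos -16.5°, sin -16.5°) = (33.846, -10.026). ∠MPG = 100.6°, so PG runs at -16.5° + (180° − 100.6°) = 62.900° from the x-axis; with |PG| = 24.9, G = P + 24.9·(cos 62.900°, sin 62.900°) = (45.189, 12.141). The perpendicularity gives GK at right angles to PG; with |GK| = 24.8 on the right of PG, K = G + 24.8·(0.89021, -0.45554) = (67.267, 0.84304). Then |MK| = |K − M| = 67.272.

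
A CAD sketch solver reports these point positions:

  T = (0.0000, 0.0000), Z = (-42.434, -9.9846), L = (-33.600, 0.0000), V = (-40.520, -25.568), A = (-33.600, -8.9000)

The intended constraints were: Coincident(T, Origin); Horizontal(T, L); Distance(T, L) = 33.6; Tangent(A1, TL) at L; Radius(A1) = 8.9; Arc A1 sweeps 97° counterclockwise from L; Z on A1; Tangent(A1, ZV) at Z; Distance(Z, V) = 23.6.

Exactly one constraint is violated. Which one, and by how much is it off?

Distance(Z, V) = 23.6 — off by 7.90.

T = (0.00, 0.00) ✓; T.y = 0.00, L.y = 0.00 ✓; |TL| = 33.60 ✓; ∠(AL, LT) = 90.00° ✓; |AL| = 8.900 ✓; bearing(A→Z) − bearing(A→L) = 97.00° ✓; |AZ| = 8.900 ✓; ∠(AZ, ZV) = 90.00° ✓; |ZV| = 15.70 ✗.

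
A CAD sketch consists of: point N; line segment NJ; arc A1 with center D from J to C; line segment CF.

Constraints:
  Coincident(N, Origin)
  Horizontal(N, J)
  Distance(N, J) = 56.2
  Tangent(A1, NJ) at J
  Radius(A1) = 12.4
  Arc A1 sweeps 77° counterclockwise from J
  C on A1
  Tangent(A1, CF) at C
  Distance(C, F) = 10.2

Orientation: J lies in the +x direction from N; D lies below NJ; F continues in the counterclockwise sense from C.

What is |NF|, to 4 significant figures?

46.17

N is at the origin; N and J share the same y with |NJ| = 56.2 and J on the +x side, so J = (56.20, 0.000). The tangent condition forces DJ to be normal to NJ, so D = J + (0, -12.4) = (56.20, -12.40). On A1, J sits at bearing 90° from D; a 77° counterclockwise sweep puts C at bearing 167°, so C = D + 12.4·(cos 167°, sin 167°) = (44.12, -9.611). Tangency of A1 to CF means the radius DC is perpendicular to CF, so CF runs along (−sin 167°, cos 167°); with |CF| = 10.2, F = (41.82, -19.55). Then |NF| = |F − N| = 46.17.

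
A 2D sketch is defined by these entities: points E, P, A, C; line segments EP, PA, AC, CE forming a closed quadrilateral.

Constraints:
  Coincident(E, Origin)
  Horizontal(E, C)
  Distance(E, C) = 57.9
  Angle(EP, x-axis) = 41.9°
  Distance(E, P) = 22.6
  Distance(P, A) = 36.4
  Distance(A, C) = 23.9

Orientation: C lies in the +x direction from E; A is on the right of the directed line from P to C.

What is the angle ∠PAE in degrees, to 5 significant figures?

33.226°

E is at the origin; E and C share the same y with |EC| = 57.9 and C in +x, so C = (57.9, 0). EP runs at 41.9° with |EP| = 22.6, so P = (16.821, 15.093). A is determined by |PA| = 36.4 and |AC| = 23.9 together: it lies at the intersection of circle(P, 36.4) and circle(C, 23.9). With |PC| = 43.764, the foot of the radical line on PC is 30.493 from P and the perpendicular offset is √(36.4² − 30.493²) = 19.877. Taking the right-of-PC solution: A = (38.589, -14.081).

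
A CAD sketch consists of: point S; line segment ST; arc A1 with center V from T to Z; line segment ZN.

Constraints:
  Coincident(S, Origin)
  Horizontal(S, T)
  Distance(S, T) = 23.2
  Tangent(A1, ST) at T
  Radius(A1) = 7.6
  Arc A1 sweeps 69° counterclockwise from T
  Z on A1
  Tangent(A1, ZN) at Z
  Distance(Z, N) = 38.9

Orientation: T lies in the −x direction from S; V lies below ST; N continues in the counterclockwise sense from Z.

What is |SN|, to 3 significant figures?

60.4

S is at the origin; S and T share the same y with |ST| = 23.2 and T on the −x side, so T = (-23.2, 0.00). The tangent condition forces VT to be normal to ST, so V = T + (0, -7.6) = (-23.2, -7.60). On A1, T sits at bearing 90° from V; a 69° counterclockwise sweep puts Z at bearing 159°, so Z = V + 7.6·(cos 159°, sin 159°) = (-30.3, -4.88). A1 meets ZN tangentially, so VZ is at right angles to ZN, so ZN runs along (−sin 159°, cos 159°); with |ZN| = 38.9, N = (-44.2, -41.2). Then |SN| = |N − S| = 60.4.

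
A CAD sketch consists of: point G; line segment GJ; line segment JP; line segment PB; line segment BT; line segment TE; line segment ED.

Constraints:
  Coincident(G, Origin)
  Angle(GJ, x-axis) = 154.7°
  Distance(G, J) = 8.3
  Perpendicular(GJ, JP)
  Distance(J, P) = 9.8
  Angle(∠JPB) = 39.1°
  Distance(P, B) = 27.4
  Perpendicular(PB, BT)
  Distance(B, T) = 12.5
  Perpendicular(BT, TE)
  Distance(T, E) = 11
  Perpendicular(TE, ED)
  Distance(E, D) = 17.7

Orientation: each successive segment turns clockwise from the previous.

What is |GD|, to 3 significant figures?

6.09

G is at the origin; GJ runs at 154.7° with length 8.3, so J = (-7.50, 3.55). The perpendicularity gives JP at right angles to GJ, so JP runs at 64.7°; with |JP| = 9.8, P = (-3.32, 12.4). ∠JPB = 39.1° gives PB at -76.2° from the x-axis; with |PB| = 27.4, B = (3.22, -14.2). PB is perpendicular to BT, so BT runs at -166°; with |BT| = 12.5, T = (-8.92, -17.2). BT is perpendicular to TE, so TE runs at 104°; with |TE| = 11.0, E = (-11.5, -6.50). TE is perpendicular to ED, so ED runs at 13.8°; with |ED| = 17.7, D = (5.65, -2.28). Then |GD| = |D − G| = 6.09.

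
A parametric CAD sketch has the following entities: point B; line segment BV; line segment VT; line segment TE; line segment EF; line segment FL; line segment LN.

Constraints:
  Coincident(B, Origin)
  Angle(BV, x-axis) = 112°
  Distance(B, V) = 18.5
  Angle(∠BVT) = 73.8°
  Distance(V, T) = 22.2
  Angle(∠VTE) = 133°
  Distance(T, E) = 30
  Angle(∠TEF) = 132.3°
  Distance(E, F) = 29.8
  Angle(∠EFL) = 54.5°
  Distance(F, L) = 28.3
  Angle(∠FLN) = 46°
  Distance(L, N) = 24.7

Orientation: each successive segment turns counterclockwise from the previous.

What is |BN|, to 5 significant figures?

40.213

B is at the origin; BV runs at 112.0° with length 18.5, so V = (-6.9302, 17.153). ∠BVT = 73.8° gives VT at -141.80° from the x-axis; with |VT| = 22.2, T = (-24.376, 3.4242). ∠VTE = 133.0° gives TE at -94.800° from the x-axis; with |TE| = 30.0, E = (-26.887, -26.471). ∠TEF = 132.3° gives EF at -47.100° from the x-axis; with |EF| = 29.8, F = (-6.6011, -48.300). ∠EFL = 54.5° gives FL at 78.400° from the x-axis; with |FL| = 28.3, L = (-0.91059, -20.578). ∠FLN = 46.0° gives LN at -147.60° from the x-axis; with |LN| = 24.7, N = (-21.765, -33.813). Then |BN| = |N − B| = 40.213.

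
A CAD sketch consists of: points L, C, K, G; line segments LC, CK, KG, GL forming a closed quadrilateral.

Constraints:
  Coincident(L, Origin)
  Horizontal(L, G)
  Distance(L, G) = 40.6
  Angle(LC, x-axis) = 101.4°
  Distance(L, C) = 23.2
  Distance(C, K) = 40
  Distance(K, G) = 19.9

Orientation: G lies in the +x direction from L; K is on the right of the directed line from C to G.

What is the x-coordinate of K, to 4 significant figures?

22.02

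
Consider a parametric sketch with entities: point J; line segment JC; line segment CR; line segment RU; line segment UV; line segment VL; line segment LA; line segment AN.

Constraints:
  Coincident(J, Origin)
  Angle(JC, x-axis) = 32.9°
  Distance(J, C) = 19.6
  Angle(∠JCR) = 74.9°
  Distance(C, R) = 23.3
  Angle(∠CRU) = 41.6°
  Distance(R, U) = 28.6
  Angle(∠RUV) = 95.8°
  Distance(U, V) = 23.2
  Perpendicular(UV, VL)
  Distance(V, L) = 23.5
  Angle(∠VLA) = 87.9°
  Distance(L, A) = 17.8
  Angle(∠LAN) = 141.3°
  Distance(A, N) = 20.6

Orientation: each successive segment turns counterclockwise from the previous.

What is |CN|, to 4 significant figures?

24.66

∠VLA = 87.9° gives LA at -177.3° from the x-axis; with |LA| = 17.8, A = (7.502, 20.72). ∠LAN = 141.3° gives AN at -138.6° from the x-axis; with |AN| = 20.6, N = (-7.951, 7.095). Then |CN| = |N − C| = 24.66.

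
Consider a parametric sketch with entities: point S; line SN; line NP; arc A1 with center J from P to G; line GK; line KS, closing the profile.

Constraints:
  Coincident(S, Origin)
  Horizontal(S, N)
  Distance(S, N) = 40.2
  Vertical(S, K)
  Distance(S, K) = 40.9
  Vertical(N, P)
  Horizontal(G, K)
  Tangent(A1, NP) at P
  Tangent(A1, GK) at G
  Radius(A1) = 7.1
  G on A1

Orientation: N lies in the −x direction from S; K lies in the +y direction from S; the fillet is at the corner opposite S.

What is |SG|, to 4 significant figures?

52.62

The virtual corner opposite S is at (-40.20, 40.90). The tangent condition forces JP to be normal to NP and A1 meets GK tangentially, so JG is at right angles to GK, with radius 7.1, so the center J sits 7.1 in from both sides at J = (-33.10, 33.80). That places the tangent points at P = (-40.20, 33.80) on NP and G = (-33.10, 40.90) on GK. Then |SG| = |G − S| = 52.62.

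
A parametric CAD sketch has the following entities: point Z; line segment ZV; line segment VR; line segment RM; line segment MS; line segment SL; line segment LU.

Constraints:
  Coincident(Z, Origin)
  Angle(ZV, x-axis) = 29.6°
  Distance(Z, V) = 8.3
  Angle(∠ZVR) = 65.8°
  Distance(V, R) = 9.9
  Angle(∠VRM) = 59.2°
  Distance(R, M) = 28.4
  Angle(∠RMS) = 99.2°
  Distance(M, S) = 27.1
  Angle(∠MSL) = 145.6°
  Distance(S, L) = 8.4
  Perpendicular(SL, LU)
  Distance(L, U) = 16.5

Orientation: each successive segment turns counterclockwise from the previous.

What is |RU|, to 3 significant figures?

30.8

Z is at the origin; ZV runs at 29.6° with length 8.3, so V = (7.22, 4.10). ∠ZVR = 65.8° gives VR at 144° from the x-axis; with |VR| = 9.9, R = (-0.772, 9.95). ∠VRM = 59.2° gives RM at -95.4° from the x-axis; with |RM| = 28.4, M = (-3.44, -18.3). ∠RMS = 99.2° gives MS at -14.6° from the x-axis; with |MS| = 27.1, S = (22.8, -25.2). ∠MSL = 145.6° gives SL at 19.8° from the x-axis; with |SL| = 8.4, L = (30.7, -22.3). The perpendicularity gives LU at right angles to SL, so LU runs at 110°; with |LU| = 16.5, U = (25.1, -6.79). Then |RU| = |U − R| = 30.8.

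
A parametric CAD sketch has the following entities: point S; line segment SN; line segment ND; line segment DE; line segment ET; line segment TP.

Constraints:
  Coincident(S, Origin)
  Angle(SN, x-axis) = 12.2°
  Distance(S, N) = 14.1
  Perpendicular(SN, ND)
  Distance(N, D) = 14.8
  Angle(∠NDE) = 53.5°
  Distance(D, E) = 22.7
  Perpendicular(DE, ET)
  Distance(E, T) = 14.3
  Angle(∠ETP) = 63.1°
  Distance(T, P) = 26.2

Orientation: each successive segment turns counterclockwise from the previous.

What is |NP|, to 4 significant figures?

13.38

The perpendicularity gives ET at right angles to DE, so ET runs at -41.30°; with |ET| = 14.3, T = (6.415, -9.046). ∠ETP = 63.1° gives TP at 75.60° from the x-axis; with |TP| = 26.2, P = (12.93, 16.33). Then |NP| = |P − N| = 13.38.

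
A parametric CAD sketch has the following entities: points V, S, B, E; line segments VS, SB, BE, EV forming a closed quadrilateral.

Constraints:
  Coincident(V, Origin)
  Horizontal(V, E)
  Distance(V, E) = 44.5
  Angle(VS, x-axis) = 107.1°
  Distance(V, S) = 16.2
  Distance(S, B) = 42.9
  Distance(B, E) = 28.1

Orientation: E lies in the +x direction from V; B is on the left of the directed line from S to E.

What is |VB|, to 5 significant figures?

45.436

Checks: |SB| = 42.90 ✓; |BE| = 28.10 ✓.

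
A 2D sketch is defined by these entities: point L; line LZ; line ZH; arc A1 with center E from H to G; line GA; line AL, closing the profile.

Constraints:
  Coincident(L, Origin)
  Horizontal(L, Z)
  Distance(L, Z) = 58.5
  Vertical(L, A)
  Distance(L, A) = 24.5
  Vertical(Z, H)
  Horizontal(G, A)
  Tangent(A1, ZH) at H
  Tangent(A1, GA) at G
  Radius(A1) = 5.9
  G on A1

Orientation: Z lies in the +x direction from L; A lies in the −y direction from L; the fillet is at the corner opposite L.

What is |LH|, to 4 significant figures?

61.39

L is at the origin; LZ is horizontal with |LZ| = 58.5 and Z on the +x side, so Z = (58.50, 0.000). LA is vertical with |LA| = 24.5 and A on the −y side, so A = (0.000, -24.50). The virtual corner opposite L is at (58.50, -24.50). The tangent condition forces EH to be normal to ZH and A1 meets GA tangentially, so EG is at right angles to GA, with radius 5.9, so the center E sits 5.9 in from both sides at E = (52.60, -18.60). That places the tangent points at H = (58.50, -18.60) on ZH and G = (52.60, -24.50) on GA. Then |LH| = |H − L| = 61.39.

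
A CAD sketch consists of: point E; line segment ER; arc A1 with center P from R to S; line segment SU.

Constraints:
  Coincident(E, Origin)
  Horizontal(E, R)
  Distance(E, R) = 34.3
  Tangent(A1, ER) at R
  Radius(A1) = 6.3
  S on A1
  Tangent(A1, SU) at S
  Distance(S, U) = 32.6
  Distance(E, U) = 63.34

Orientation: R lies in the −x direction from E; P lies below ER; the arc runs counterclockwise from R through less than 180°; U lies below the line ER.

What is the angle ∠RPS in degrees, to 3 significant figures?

64.4°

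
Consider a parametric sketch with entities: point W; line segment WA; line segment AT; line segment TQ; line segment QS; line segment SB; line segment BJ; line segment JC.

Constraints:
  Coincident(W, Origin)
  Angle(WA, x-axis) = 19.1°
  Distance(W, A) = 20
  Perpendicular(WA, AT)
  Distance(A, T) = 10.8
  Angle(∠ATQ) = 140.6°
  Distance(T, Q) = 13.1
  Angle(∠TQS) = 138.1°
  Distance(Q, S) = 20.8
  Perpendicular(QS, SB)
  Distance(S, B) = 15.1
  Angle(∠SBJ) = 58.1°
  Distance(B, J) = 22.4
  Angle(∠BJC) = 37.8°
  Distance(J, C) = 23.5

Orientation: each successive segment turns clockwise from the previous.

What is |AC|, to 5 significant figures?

40.994

W is at the origin; WA runs at 19.1° with length 20.0, so A = (18.899, 6.5444). WA is perpendicular to AT, so AT runs at -70.900°; with |AT| = 10.8, T = (22.433, -3.6611). ∠ATQ = 140.6° gives TQ at -110.30° from the x-axis; with |TQ| = 13.1, Q = (17.888, -15.947). ∠TQS = 138.1° gives QS at -152.20° from the x-axis; with |QS| = 20.8, S = (-0.51121, -25.648). QS is perpendicular to SB, so SB runs at 117.80°; with |SB| = 15.1, B = (-7.5536, -12.291). ∠SBJ = 58.1° gives BJ at -4.1000° from the x-axis; with |BJ| = 22.4, J = (14.789, -13.893). ∠BJC = 37.8° gives JC at -146.30° from the x-axis; with |JC| = 23.5, C = (-4.7619, -26.931). Then |AC| = |C − A| = 40.994.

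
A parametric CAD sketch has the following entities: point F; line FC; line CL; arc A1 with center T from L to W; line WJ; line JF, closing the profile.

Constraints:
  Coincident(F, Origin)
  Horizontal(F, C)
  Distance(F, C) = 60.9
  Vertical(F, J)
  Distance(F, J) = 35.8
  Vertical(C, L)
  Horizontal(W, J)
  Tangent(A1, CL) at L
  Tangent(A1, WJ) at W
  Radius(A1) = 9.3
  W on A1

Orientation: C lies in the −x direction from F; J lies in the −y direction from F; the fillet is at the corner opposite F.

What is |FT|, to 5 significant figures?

58.007

F is at the origin; F and C share the same y with |FC| = 60.9 and C on the −x side, so C = (-60.900, 0.0000). F and J share the same x with |FJ| = 35.8 and J on the −y side, so J = (0.0000, -35.800). The virtual corner opposite F is at (-60.900, -35.800). The tangent condition forces TL to be normal to CL and A1 meets WJ tangentially, so TW is at right angles to WJ, with radius 9.3, so the center T sits 9.3 in from both sides at T = (-51.600, -26.500). Then |FT| = |T − F| = 58.007.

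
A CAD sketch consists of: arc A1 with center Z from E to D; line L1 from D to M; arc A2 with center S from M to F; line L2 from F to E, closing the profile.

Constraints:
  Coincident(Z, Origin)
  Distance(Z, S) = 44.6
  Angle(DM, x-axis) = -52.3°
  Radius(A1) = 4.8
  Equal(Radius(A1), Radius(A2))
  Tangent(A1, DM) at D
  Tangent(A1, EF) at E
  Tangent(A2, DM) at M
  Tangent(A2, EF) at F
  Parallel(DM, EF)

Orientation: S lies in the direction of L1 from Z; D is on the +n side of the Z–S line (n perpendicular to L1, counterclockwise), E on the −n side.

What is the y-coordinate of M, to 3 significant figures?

-32.4

Tangency of A1 to both parallel lines with radius 4.8 puts D and E at Z ± 4.8·n: D = (3.80, 2.94), E = (-3.80, -2.94). Equal radii place M and F the same way about S: M = S + 4.8·n = (31.1, -32.4), F = S − 4.8·n = (23.5, -38.2). So M.y = -32.4.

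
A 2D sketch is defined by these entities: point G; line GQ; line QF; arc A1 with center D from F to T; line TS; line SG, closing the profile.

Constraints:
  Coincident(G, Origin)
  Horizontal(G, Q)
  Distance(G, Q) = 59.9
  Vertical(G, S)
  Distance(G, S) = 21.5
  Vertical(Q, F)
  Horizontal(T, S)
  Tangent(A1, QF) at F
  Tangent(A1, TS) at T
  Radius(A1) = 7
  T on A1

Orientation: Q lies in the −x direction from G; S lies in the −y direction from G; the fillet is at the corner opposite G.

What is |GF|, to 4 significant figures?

61.63

G is at the origin; G and Q share the same y with |GQ| = 59.9 and Q on the −x side, so Q = (-59.90, 0.000). G and S share the same x with |GS| = 21.5 and S on the −y side, so S = (0.000, -21.50). The virtual corner opposite G is at (-59.90, -21.50). Since A1 is tangent to QF there, DF ⟂ QF and A1 meets TS tangentially, so DT is at right angles to TS, with radius 7.0, so the center D sits 7.0 in from both sides at D = (-52.90, -14.50). That places the tangent points at F = (-59.90, -14.50) on QF and T = (-52.90, -21.50) on TS. Then |GF| = |F − G| = 61.63.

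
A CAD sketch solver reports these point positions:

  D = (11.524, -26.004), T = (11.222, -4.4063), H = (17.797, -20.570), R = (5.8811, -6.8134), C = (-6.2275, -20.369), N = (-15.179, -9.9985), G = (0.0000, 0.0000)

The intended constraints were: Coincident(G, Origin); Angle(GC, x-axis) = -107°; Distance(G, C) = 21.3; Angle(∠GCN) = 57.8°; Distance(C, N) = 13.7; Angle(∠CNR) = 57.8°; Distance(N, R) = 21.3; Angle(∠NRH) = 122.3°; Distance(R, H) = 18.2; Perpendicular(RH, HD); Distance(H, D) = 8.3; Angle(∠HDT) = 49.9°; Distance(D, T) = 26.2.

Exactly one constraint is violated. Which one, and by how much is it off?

Distance(D, T) = 26.2 — off by 4.60.

G = (0.00, 0.00) ✓; GC at -107.0° ✓; |GC| = 21.30 ✓; ∠GCN = 57.80° ✓; |CN| = 13.70 ✓; ∠CNR = 57.80° ✓; |NR| = 21.30 ✓; ∠NRH = 122.3° ✓; |RH| = 18.20 ✓; ∠(RH, HD) = 90.00° ✓; |HD| = 8.299 ✓; ∠HDT = 49.90° ✓; |DT| = 21.60 ✗.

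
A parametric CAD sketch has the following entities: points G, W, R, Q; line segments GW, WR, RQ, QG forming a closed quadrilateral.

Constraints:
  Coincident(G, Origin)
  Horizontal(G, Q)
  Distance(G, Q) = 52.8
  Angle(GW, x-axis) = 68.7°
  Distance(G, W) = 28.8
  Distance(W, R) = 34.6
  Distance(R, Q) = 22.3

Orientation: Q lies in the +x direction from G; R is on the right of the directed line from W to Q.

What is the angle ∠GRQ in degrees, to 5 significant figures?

174.02°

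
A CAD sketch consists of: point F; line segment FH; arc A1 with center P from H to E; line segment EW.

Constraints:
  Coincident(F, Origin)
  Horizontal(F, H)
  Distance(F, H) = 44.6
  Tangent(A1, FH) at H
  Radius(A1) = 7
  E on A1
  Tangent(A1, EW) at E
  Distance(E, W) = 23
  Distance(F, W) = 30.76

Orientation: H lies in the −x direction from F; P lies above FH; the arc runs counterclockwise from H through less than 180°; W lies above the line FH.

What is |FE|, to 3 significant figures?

39.5

Checks: |PE| = 7.000 ✓; ∠(PE, EW) = 90.00° ✓; |EW| = 23.00 ✓; |FW| = 30.76 ✓.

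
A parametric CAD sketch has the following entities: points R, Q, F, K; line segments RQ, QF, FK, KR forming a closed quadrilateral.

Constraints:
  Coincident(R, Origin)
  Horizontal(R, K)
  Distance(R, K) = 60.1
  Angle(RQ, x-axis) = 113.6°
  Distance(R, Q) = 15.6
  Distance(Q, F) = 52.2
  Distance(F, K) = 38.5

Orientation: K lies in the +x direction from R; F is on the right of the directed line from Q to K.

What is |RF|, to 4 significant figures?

37.90

R is at the origin; R and K share the same y with |RK| = 60.1 and K in +x, so K = (60.1, 0). RQ runs at 113.6° with |RQ| = 15.6, so Q = (-6.245, 14.30). F is determined by |QF| = 52.2 and |FK| = 38.5 together: it lies at the intersection of circle(Q, 52.2) and circle(K, 38.5). With |QK| = 67.87, the foot of the radical line on QK is 43.09 from Q and the perpendicular offset is √(52.2² − 43.09²) = 29.47. Taking the right-of-QK solution: F = (29.67, -23.59).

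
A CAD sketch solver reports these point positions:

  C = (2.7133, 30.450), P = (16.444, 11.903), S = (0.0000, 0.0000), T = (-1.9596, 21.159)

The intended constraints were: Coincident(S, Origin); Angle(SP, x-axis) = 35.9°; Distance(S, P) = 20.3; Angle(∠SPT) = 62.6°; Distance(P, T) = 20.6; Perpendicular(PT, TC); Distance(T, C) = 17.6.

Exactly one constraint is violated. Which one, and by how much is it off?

Distance(T, C) = 17.6 — off by 7.20.

S = (0.00, 0.00) ✓; SP at 35.90° ✓; |SP| = 20.30 ✓; ∠SPT = 62.60° ✓; |PT| = 20.60 ✓; ∠(PT, TC) = 90.00° ✓; |TC| = 10.40 ✗.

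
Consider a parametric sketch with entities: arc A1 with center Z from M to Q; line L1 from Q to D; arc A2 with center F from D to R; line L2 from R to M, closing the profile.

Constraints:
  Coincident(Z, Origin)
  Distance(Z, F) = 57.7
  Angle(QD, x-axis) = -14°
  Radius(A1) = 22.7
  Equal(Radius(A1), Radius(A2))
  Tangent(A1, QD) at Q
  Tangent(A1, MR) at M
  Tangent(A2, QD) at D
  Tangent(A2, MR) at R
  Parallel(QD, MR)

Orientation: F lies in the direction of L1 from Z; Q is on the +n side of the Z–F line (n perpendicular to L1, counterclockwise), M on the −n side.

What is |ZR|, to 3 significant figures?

62.0

The slot axis is L1's direction at -14.0°, so u = (cos -14.0°, sin -14.0°) = (0.970, -0.242) and n = (−sin -14.0°, cos -14.0°) = (0.242, 0.970). Z is at the origin and F lies 57.7 along u from Z, so F = 57.7·u = (56.0, -14.0). Tangency of A1 to both parallel lines with radius 22.7 puts Q and M at Z ± 22.7·n: Q = (5.49, 22.0), M = (-5.49, -22.0). Equal radii place D and R the same way about F: D = F + 22.7·n = (61.5, 8.07), R = F − 22.7·n = (50.5, -36.0). Then |ZR| = |R − Z| = 62.0.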